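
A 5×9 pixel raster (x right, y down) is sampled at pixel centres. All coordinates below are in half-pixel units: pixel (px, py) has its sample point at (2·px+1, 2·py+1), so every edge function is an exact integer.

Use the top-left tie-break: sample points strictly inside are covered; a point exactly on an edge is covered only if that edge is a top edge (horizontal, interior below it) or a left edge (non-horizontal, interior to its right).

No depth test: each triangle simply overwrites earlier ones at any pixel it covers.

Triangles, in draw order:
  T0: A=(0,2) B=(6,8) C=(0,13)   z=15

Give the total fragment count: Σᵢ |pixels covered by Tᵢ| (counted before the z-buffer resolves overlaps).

T0:
  2·area = 66
  edge (0, 2)→(6, 8): d=(6,6) right/bottom  bias=-1
  edge (6, 8)→(0, 13): d=(-6,5) right/bottom  bias=-1
  edge (0, 13)→(0, 2): d=(0,-11) top-left  bias=+0
    (0,1)@(1, 3): e=[0,55,11] → ·  [on edge]
    (0,2)@(1, 5): e=[12,43,11] → #
    (1,2)@(3, 5): e=[0,33,33] → ·  [on edge]
    (0,3)@(1, 7): e=[24,31,11] → #
    (1,3)@(3, 7): e=[12,21,33] → #
    (2,3)@(5, 7): e=[0,11,55] → ·  [on edge]
    (0,4)@(1, 9): e=[36,19,11] → #
    (2,4)@(5, 9): e=[12,-1,55] → ·
    (3,4)@(7, 9): e=[0,-11,77] → ·  [on edge]
    (0,5)@(1, 11): e=[48,7,11] → #
    (1,5)@(3, 11): e=[36,-3,33] → ·
    (4,5)@(9, 11): e=[0,-33,99] → ·  [on edge]
  covered (6 px):
    · · · · ·
    · · · · ·
    # · · · ·
    # # · · ·
    # # · · ·
    # · · · ·
    · · · · ·
    · · · · ·
    · · · · ·

Result: 6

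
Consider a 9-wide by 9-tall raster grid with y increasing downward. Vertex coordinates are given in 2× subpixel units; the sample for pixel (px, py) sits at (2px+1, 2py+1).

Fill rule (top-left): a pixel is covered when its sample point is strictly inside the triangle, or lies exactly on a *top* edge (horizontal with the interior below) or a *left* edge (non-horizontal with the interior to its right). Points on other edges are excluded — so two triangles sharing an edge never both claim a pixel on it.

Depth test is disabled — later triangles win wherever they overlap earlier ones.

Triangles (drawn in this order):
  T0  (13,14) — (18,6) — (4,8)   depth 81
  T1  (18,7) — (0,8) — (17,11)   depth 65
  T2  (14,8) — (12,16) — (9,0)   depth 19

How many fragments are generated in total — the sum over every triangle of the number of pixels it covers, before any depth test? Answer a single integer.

T0:
  2·area = 102  (B↔C swapped to make it positive)
  edge (13, 14)→(4, 8): d=(-9,-6) top-left  bias=+0
  edge (4, 8)→(18, 6): d=(14,-2) top-left  bias=+0
  edge (18, 6)→(13, 14): d=(-5,8) right/bottom  bias=-1
    (5,3)@(11, 7): e=[51,0,51] → #  [on edge]
    (6,3)@(13, 7): e=[63,4,35] → #
    (7,3)@(15, 7): e=[75,8,19] → #
    (8,3)@(17, 7): e=[87,12,3] → #
    (3,4)@(7, 9): e=[9,20,73] → #
    (4,4)@(9, 9): e=[21,24,57] → #
    (8,4)@(17, 9): e=[69,40,-7] → ·
    (3,5)@(7, 11): e=[-9,48,63] → ·
    (4,5)@(9, 11): e=[3,52,47] → #
    (7,5)@(15, 11): e=[39,64,-1] → ·
    (4,6)@(9, 13): e=[-15,80,37] → ·
    (5,6)@(11, 13): e=[-3,84,21] → ·
  covered (13 px):
    · · · · · · · · ·
    · · · · · · · · ·
    · · · · · · · · ·
    · · · · · # # # #
    · · · # # # # # ·
    · · · · # # # · ·
    · · · · · · # · ·
    · · · · · · · · ·
    · · · · · · · · ·
T1:
  2·area = 71  (B↔C swapped to make it positive)
  edge (18, 7)→(17, 11): d=(-1,4) right/bottom  bias=-1
  edge (17, 11)→(0, 8): d=(-17,-3) top-left  bias=+0
  edge (0, 8)→(18, 7): d=(18,-1) top-left  bias=+0
    (3,4)@(7, 9): e=[42,4,25] → #
    (4,4)@(9, 9): e=[34,10,27] → #
    (5,4)@(11, 9): e=[26,16,29] → #
    (6,4)@(13, 9): e=[18,22,31] → #
    (7,4)@(15, 9): e=[10,28,33] → #
    (8,4)@(17, 9): e=[2,34,35] → #
    (3,5)@(7, 11): e=[40,-30,61] → ·
    (4,5)@(9, 11): e=[32,-24,63] → ·
    (5,5)@(11, 11): e=[24,-18,65] → ·
    (6,5)@(13, 11): e=[16,-12,67] → ·
    (7,5)@(15, 11): e=[8,-6,69] → ·
    (8,5)@(17, 11): e=[0,0,71] → ·  [on edge]
  covered (6 px):
    · · · · · · · · ·
    · · · · · · · · ·
    · · · · · · · · ·
    · · · · · · · · ·
    · · · # # # # # #
    · · · · · · · · ·
    · · · · · · · · ·
    · · · · · · · · ·
    · · · · · · · · ·
T2:
  2·area = 56
  edge (14, 8)→(12, 16): d=(-2,8) right/bottom  bias=-1
  edge (12, 16)→(9, 0): d=(-3,-16) top-left  bias=+0
  edge (9, 0)→(14, 8): d=(5,8) right/bottom  bias=-1
    (5,2)@(11, 5): e=[30,17,9] → #
    (6,2)@(13, 5): e=[14,49,-7] → ·
    (5,3)@(11, 7): e=[26,11,19] → #
    (6,3)@(13, 7): e=[10,43,3] → #
    (7,3)@(15, 7): e=[-6,75,-13] → ·
    (5,4)@(11, 9): e=[22,5,29] → #
    (7,4)@(15, 9): e=[-10,69,-3] → ·
    (5,5)@(11, 11): e=[18,-1,39] → ·
    (6,5)@(13, 11): e=[2,31,23] → #
    (7,5)@(15, 11): e=[-14,63,7] → ·
    (6,6)@(13, 13): e=[-2,25,33] → ·
  covered (6 px):
    · · · · · · · · ·
    · · · · · · · · ·
    · · · · · # · · ·
    · · · · · # # · ·
    · · · · · # # · ·
    · · · · · · # · ·
    · · · · · · · · ·
    · · · · · · · · ·
    · · · · · · · · ·

Result: 25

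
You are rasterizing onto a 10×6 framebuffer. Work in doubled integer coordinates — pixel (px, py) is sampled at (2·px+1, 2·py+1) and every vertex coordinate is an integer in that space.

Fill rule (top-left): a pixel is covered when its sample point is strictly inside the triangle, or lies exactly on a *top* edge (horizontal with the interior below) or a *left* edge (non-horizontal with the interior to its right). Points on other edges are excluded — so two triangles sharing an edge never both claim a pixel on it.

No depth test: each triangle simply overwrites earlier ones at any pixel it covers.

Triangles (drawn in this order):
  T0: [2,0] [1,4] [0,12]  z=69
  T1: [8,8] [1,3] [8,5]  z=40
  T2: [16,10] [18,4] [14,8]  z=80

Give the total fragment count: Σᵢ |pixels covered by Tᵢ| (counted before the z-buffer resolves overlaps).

T0:
  2·area = 4  (B↔C swapped to make it positive)
  edge (2, 0)→(0, 12): d=(-2,12) right/bottom  bias=-1
  edge (0, 12)→(1, 4): d=(1,-8) top-left  bias=+0
  edge (1, 4)→(2, 0): d=(1,-4) top-left  bias=+0
    (0,2)@(1, 5): e=[2,1,1] → █
    (1,2)@(3, 5): e=[-22,17,9] → ·
    (0,3)@(1, 7): e=[-2,3,3] → ·
  covered (1 px):
    · · · · · · · · · ·
    · · · · · · · · · ·
    █ · · · · · · · · ·
    · · · · · · · · · ·
    · · · · · · · · · ·
    · · · · · · · · · ·
T1:
  2·area = 21
  edge (8, 8)→(1, 3): d=(-7,-5) top-left  bias=+0
  edge (1, 3)→(8, 5): d=(7,2) right/bottom  bias=-1
  edge (8, 5)→(8, 8): d=(0,3) right/bottom  bias=-1
    (0,1)@(1, 3): e=[0,0,21] → ·  [on edge]
    (2,2)@(5, 5): e=[6,6,9] → █
    (3,2)@(7, 5): e=[16,2,3] → █
    (4,2)@(9, 5): e=[26,-2,-3] → ·
    (2,3)@(5, 7): e=[-8,20,9] → ·
    (3,3)@(7, 7): e=[2,16,3] → █
    (4,3)@(9, 7): e=[12,12,-3] → ·
    (7,3)@(15, 7): e=[42,0,-21] → ·  [on edge]
    (3,4)@(7, 9): e=[-12,30,3] → ·
  covered (3 px):
    · · · · · · · · · ·
    · · · · · · · · · ·
    · · █ █ · · · · · ·
    · · · █ · · · · · ·
    · · · · · · · · · ·
    · · · · · · · · · ·
T2:
  2·area = 16  (B↔C swapped to make it positive)
  edge (16, 10)→(14, 8): d=(-2,-2) top-left  bias=+0
  edge (14, 8)→(18, 4): d=(4,-4) top-left  bias=+0
  edge (18, 4)→(16, 10): d=(-2,6) right/bottom  bias=-1
    (3,0)@(7, 1): e=[0,-56,72] → ·  [on edge]
    (9,0)@(19, 1): e=[24,-8,0] → ·  [on edge]
    (4,1)@(9, 3): e=[0,-40,56] → ·  [on edge]
    (9,1)@(19, 3): e=[20,0,-4] → ·  [on edge]
    (5,2)@(11, 5): e=[0,-24,40] → ·  [on edge]
    (8,2)@(17, 5): e=[12,0,4] → █  [on edge]
    (9,2)@(19, 5): e=[16,8,-8] → ·
    (6,3)@(13, 7): e=[0,-8,24] → ·  [on edge]
    (7,3)@(15, 7): e=[4,0,12] → █  [on edge]
    (8,3)@(17, 7): e=[8,8,0] → ·  [on edge]
    (6,4)@(13, 9): e=[-4,0,20] → ·  [on edge]
    (7,4)@(15, 9): e=[0,8,8] → █  [on edge]
    (5,5)@(11, 11): e=[-12,0,28] → ·  [on edge]
    (8,5)@(17, 11): e=[0,24,-8] → ·  [on edge]
  covered (3 px):
    · · · · · · · · · ·
    · · · · · · · · · ·
    · · · · · · · · █ ·
    · · · · · · · █ · ·
    · · · · · · · █ · ·
    · · · · · · · · · ·

Final: 7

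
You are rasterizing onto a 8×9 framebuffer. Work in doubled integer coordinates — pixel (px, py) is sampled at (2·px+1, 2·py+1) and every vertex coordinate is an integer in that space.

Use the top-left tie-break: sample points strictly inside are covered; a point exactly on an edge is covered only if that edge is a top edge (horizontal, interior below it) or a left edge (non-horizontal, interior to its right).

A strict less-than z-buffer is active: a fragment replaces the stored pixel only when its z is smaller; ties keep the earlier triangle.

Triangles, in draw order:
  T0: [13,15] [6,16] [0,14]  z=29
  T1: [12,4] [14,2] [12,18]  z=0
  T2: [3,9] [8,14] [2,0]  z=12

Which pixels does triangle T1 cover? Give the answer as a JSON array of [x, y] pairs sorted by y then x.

T0:
  2·area = 20
  edge (13, 15)→(6, 16): d=(-7,1) right/bottom  bias=-1
  edge (6, 16)→(0, 14): d=(-6,-2) top-left  bias=+0
  edge (0, 14)→(13, 15): d=(13,1) right/bottom  bias=-1
    (1,7)@(3, 15): e=[10,0,10] → #  [on edge]
    (2,7)@(5, 15): e=[8,4,8] → #
    (3,7)@(7, 15): e=[6,8,6] → #
    (4,7)@(9, 15): e=[4,12,4] → #
    (5,7)@(11, 15): e=[2,16,2] → #
    (6,7)@(13, 15): e=[0,20,0] → ·  [on edge]
    (1,8)@(3, 17): e=[-4,-12,36] → ·
    (2,8)@(5, 17): e=[-6,-8,34] → ·
    (3,8)@(7, 17): e=[-8,-4,32] → ·
    (4,8)@(9, 17): e=[-10,0,30] → ·  [on edge]
    (5,8)@(11, 17): e=[-12,4,28] → ·
  covered (5 px):
    · · · · · · · ·
    · · · · · · · ·
    · · · · · · · ·
    · · · · · · · ·
    · · · · · · · ·
    · · · · · · · ·
    · · · · · · · ·
    · # # # # # · ·
    · · · · · · · ·
T1:
  2·area = 28
  edge (12, 4)→(14, 2): d=(2,-2) top-left  bias=+0
  edge (14, 2)→(12, 18): d=(-2,16) right/bottom  bias=-1
  edge (12, 18)→(12, 4): d=(0,-14) top-left  bias=+0
    (7,0)@(15, 1): e=[0,-14,42] → ·  [on edge]
    (6,1)@(13, 3): e=[0,14,14] → #  [on edge]
    (7,1)@(15, 3): e=[4,-18,42] → ·
    (5,2)@(11, 5): e=[0,42,-14] → ·  [on edge]
    (6,2)@(13, 5): e=[4,10,14] → #
    (7,2)@(15, 5): e=[8,-22,42] → ·
    (4,3)@(9, 7): e=[0,70,-42] → ·  [on edge]
    (6,3)@(13, 7): e=[8,6,14] → #
    (7,3)@(15, 7): e=[12,-26,42] → ·
    (3,4)@(7, 9): e=[0,98,-70] → ·  [on edge]
    (6,4)@(13, 9): e=[12,2,14] → #
    (7,4)@(15, 9): e=[16,-30,42] → ·
    (2,5)@(5, 11): e=[0,126,-98] → ·  [on edge]
    (1,6)@(3, 13): e=[0,154,-126] → ·  [on edge]
    (0,7)@(1, 15): e=[0,182,-154] → ·  [on edge]
  covered (4 px):
    · · · · · · · ·
    · · · · · · # ·
    · · · · · · # ·
    · · · · · · # ·
    · · · · · · # ·
    · · · · · · · ·
    · · · · · · · ·
    · · · · · · · ·
    · · · · · · · ·
T2:
  2·area = 40  (B↔C swapped to make it positive)
  edge (3, 9)→(2, 0): d=(-1,-9) top-left  bias=+0
  edge (2, 0)→(8, 14): d=(6,14) right/bottom  bias=-1
  edge (8, 14)→(3, 9): d=(-5,-5) top-left  bias=+0
    (1,1)@(3, 3): e=[6,4,30] → #
    (2,1)@(5, 3): e=[24,-24,40] → ·
    (1,2)@(3, 5): e=[4,16,20] → #
    (2,2)@(5, 5): e=[22,-12,30] → ·
    (0,3)@(1, 7): e=[-16,56,0] → ·  [on edge]
    (1,3)@(3, 7): e=[2,28,10] → #
    (2,3)@(5, 7): e=[20,0,20] → ·  [on edge]
    (1,4)@(3, 9): e=[0,40,0] → #  [on edge]
    (2,4)@(5, 9): e=[18,12,10] → #
    (3,4)@(7, 9): e=[36,-16,20] → ·
    (1,5)@(3, 11): e=[-2,52,-10] → ·
    (2,5)@(5, 11): e=[16,24,0] → #  [on edge]
    (3,6)@(7, 13): e=[32,8,0] → #  [on edge]
    (4,7)@(9, 15): e=[48,-8,0] → ·  [on edge]
    (5,8)@(11, 17): e=[64,-24,0] → ·  [on edge]
  covered (7 px):
    · · · · · · · ·
    · # · · · · · ·
    · # · · · · · ·
    · # · · · · · ·
    · # # · · · · ·
    · · # · · · · ·
    · · · # · · · ·
    · · · · · · · ·
    · · · · · · · ·

Final: [[6,1],[6,2],[6,3],[6,4]]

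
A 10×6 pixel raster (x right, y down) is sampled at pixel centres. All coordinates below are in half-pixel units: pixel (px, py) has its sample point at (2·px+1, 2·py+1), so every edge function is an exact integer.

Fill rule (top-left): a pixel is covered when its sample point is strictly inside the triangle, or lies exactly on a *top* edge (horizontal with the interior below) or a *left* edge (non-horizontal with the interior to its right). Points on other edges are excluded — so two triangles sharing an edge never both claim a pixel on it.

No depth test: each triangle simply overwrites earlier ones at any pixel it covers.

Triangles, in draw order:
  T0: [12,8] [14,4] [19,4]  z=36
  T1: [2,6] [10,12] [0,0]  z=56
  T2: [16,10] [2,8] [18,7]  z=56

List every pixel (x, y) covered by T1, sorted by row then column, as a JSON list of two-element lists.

T0:
  2·area = 20
  edge (12, 8)→(14, 4): d=(2,-4) top-left  bias=+0
  edge (14, 4)→(19, 4): d=(5,0) top-left  bias=+0
  edge (19, 4)→(12, 8): d=(-7,4) right/bottom  bias=-1
    (7,2)@(15, 5): e=[6,5,9] → █
    (8,2)@(17, 5): e=[14,5,1] → █
    (9,2)@(19, 5): e=[22,5,-7] → ·
    (6,3)@(13, 7): e=[2,15,3] → █
    (7,3)@(15, 7): e=[10,15,-5] → ·
    (8,3)@(17, 7): e=[18,15,-13] → ·
    (6,4)@(13, 9): e=[6,25,-11] → ·
  covered (3 px):
    · · · · · · · · · ·
    · · · · · · · · · ·
    · · · · · · · █ █ ·
    · · · · · · █ · · ·
    · · · · · · · · · ·
    · · · · · · · · · ·
T1:
  2·area = 36  (B↔C swapped to make it positive)
  edge (2, 6)→(0, 0): d=(-2,-6) top-left  bias=+0
  edge (0, 0)→(10, 12): d=(10,12) right/bottom  bias=-1
  edge (10, 12)→(2, 6): d=(-8,-6) top-left  bias=+0
    (0,1)@(1, 3): e=[0,18,18] → █  [on edge]
    (1,1)@(3, 3): e=[12,-6,30] → ·
    (0,2)@(1, 5): e=[-4,38,2] → ·
    (1,2)@(3, 5): e=[8,14,14] → █
    (2,2)@(5, 5): e=[20,-10,26] → ·
    (1,3)@(3, 7): e=[4,34,-2] → ·
    (2,3)@(5, 7): e=[16,10,10] → █
    (3,3)@(7, 7): e=[28,-14,22] → ·
    (1,4)@(3, 9): e=[0,54,-18] → ·  [on edge]
    (2,4)@(5, 9): e=[12,30,-6] → ·
    (3,4)@(7, 9): e=[24,6,6] → █
    (4,4)@(9, 9): e=[36,-18,18] → ·
  covered (5 px):
    · · · · · · · · · ·
    █ · · · · · · · · ·
    · █ · · · · · · · ·
    · · █ · · · · · · ·
    · · · █ · · · · · ·
    · · · · █ · · · · ·
T2:
  2·area = 46
  edge (16, 10)→(2, 8): d=(-14,-2) top-left  bias=+0
  edge (2, 8)→(18, 7): d=(16,-1) top-left  bias=+0
  edge (18, 7)→(16, 10): d=(-2,3) right/bottom  bias=-1
    (4,4)@(9, 9): e=[0,23,23] → █  [on edge]
    (5,4)@(11, 9): e=[4,25,17] → █
    (6,4)@(13, 9): e=[8,27,11] → █
    (7,4)@(15, 9): e=[12,29,5] → █
    (8,4)@(17, 9): e=[16,31,-1] → ·
    (4,5)@(9, 11): e=[-28,55,19] → ·
    (5,5)@(11, 11): e=[-24,57,13] → ·
    (6,5)@(13, 11): e=[-20,59,7] → ·
    (7,5)@(15, 11): e=[-16,61,1] → ·
  covered (4 px):
    · · · · · · · · · ·
    · · · · · · · · · ·
    · · · · · · · · · ·
    · · · · · · · · · ·
    · · · · █ █ █ █ · ·
    · · · · · · · · · ·

Result: [[0,1],[1,2],[2,3],[3,4],[4,5]]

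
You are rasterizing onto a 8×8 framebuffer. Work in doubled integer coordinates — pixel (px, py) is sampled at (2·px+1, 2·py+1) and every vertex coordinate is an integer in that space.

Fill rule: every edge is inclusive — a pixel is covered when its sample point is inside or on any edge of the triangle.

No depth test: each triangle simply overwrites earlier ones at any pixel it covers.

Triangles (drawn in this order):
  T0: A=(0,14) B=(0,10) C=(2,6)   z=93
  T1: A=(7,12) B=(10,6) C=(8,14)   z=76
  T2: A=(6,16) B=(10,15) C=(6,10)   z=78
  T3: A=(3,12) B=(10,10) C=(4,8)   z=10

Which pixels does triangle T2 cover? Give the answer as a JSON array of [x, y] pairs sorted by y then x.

T0:
  2·area = 8
  edge (0, 14)→(0, 10): d=(0,-4) inclusive
  edge (0, 10)→(2, 6): d=(2,-4) inclusive
  edge (2, 6)→(0, 14): d=(-2,8) inclusive
    (0,4)@(1, 9): e=[4,2,2] → #
    (1,4)@(3, 9): e=[12,10,-14] → ·
    (0,5)@(1, 11): e=[4,6,-2] → ·
  covered (1 px):
    · · · · · · · ·
    · · · · · · · ·
    · · · · · · · ·
    · · · · · · · ·
    # · · · · · · ·
    · · · · · · · ·
    · · · · · · · ·
    · · · · · · · ·
T1:
  2·area = 12
  edge (7, 12)→(10, 6): d=(3,-6) inclusive
  edge (10, 6)→(8, 14): d=(-2,8) inclusive
  edge (8, 14)→(7, 12): d=(-1,-2) inclusive
    (4,4)@(9, 9): e=[3,2,7] → #
    (5,4)@(11, 9): e=[15,-14,11] → ·
    (4,5)@(9, 11): e=[9,-2,5] → ·
  covered (1 px):
    · · · · · · · ·
    · · · · · · · ·
    · · · · · · · ·
    · · · · · · · ·
    · · · · # · · ·
    · · · · · · · ·
    · · · · · · · ·
    · · · · · · · ·
T2:
  2·area = 24  (B↔C swapped to make it positive)
  edge (6, 16)→(6, 10): d=(0,-6) inclusive
  edge (6, 10)→(10, 15): d=(4,5) inclusive
  edge (10, 15)→(6, 16): d=(-4,1) inclusive
    (3,6)@(7, 13): e=[6,7,11] → #
    (4,6)@(9, 13): e=[18,-3,9] → ·
    (3,7)@(7, 15): e=[6,15,3] → #
    (4,7)@(9, 15): e=[18,5,1] → #
    (5,7)@(11, 15): e=[30,-5,-1] → ·
  covered (3 px):
    · · · · · · · ·
    · · · · · · · ·
    · · · · · · · ·
    · · · · · · · ·
    · · · · · · · ·
    · · · · · · · ·
    · · · # · · · ·
    · · · # # · · ·
T3:
  2·area = 26  (B↔C swapped to make it positive)
  edge (3, 12)→(4, 8): d=(1,-4) inclusive
  edge (4, 8)→(10, 10): d=(6,2) inclusive
  edge (10, 10)→(3, 12): d=(-7,2) inclusive
    (0,3)@(1, 7): e=[-13,0,39] → ·  [on edge]
    (2,4)@(5, 9): e=[5,4,17] → #
    (3,4)@(7, 9): e=[13,0,13] → #  [on edge]
    (4,4)@(9, 9): e=[21,-4,9] → ·
    (2,5)@(5, 11): e=[7,16,3] → #
    (3,5)@(7, 11): e=[15,12,-1] → ·
    (6,5)@(13, 11): e=[39,0,-13] → ·  [on edge]
    (2,6)@(5, 13): e=[9,28,-11] → ·
  covered (3 px):
    · · · · · · · ·
    · · · · · · · ·
    · · · · · · · ·
    · · · · · · · ·
    · · # # · · · ·
    · · # · · · · ·
    · · · · · · · ·
    · · · · · · · ·

Final: [[3,6],[3,7],[4,7]]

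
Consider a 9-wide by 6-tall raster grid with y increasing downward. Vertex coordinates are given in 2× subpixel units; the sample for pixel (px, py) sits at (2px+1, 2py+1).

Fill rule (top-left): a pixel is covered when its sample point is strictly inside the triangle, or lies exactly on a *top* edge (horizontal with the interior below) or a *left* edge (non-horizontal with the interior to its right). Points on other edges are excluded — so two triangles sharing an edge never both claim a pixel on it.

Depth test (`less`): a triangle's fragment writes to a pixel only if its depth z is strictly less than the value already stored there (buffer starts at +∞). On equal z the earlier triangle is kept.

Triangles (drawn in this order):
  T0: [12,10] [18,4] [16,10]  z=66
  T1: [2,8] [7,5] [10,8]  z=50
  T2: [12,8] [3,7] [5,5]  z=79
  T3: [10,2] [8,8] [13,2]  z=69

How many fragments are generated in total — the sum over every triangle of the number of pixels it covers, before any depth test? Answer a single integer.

T0:
  2·area = 24
  edge (12, 10)→(18, 4): d=(6,-6) top-left  bias=+0
  edge (18, 4)→(16, 10): d=(-2,6) right/bottom  bias=-1
  edge (16, 10)→(12, 10): d=(-4,0) right/bottom  bias=-1
    (8,2)@(17, 5): e=[0,4,20] → X  [on edge]
    (7,3)@(15, 7): e=[0,12,12] → X  [on edge]
    (8,3)@(17, 7): e=[12,0,12] → .  [on edge]
    (6,4)@(13, 9): e=[0,20,4] → X  [on edge]
    (8,4)@(17, 9): e=[24,-4,4] → .
    (5,5)@(11, 11): e=[0,28,-4] → .  [on edge]
    (6,5)@(13, 11): e=[12,16,-4] → .
    (7,5)@(15, 11): e=[24,4,-4] → .
  covered (4 px):
    . . . . . . . . .
    . . . . . . . . .
    . . . . . . . . X
    . . . . . . . X .
    . . . . . . X X .
    . . . . . . . . .
T1:
  2·area = 24
  edge (2, 8)→(7, 5): d=(5,-3) top-left  bias=+0
  edge (7, 5)→(10, 8): d=(3,3) right/bottom  bias=-1
  edge (10, 8)→(2, 8): d=(-8,0) right/bottom  bias=-1
    (1,0)@(3, 1): e=[-32,0,56] → .  [on edge]
    (2,1)@(5, 3): e=[-16,0,40] → .  [on edge]
    (3,2)@(7, 5): e=[0,0,24] → .  [on edge]
    (2,3)@(5, 7): e=[4,12,8] → X
    (3,3)@(7, 7): e=[10,6,8] → X
    (4,3)@(9, 7): e=[16,0,8] → .  [on edge]
    (2,4)@(5, 9): e=[14,18,-8] → .
    (3,4)@(7, 9): e=[20,12,-8] → .
    (5,4)@(11, 9): e=[32,0,-8] → .  [on edge]
    (6,5)@(13, 11): e=[48,0,-24] → .  [on edge]
  covered (2 px):
    . . . . . . . . .
    . . . . . . . . .
    . . . . . . . . .
    . . X X . . . . .
    . . . . . . . . .
    . . . . . . . . .
T2:
  2·area = 20
  edge (12, 8)→(3, 7): d=(-9,-1) top-left  bias=+0
  edge (3, 7)→(5, 5): d=(2,-2) top-left  bias=+0
  edge (5, 5)→(12, 8): d=(7,3) right/bottom  bias=-1
    (4,0)@(9, 1): e=[60,0,-40] → .  [on edge]
    (3,1)@(7, 3): e=[40,0,-20] → .  [on edge]
    (2,2)@(5, 5): e=[20,0,0] → .  [on edge]
    (1,3)@(3, 7): e=[0,0,20] → X  [on edge]
    (2,3)@(5, 7): e=[2,4,14] → X
    (3,3)@(7, 7): e=[4,8,8] → X
    (4,3)@(9, 7): e=[6,12,2] → X
    (5,3)@(11, 7): e=[8,16,-4] → .
    (0,4)@(1, 9): e=[-20,0,40] → .  [on edge]
    (1,4)@(3, 9): e=[-18,4,34] → .
    (2,4)@(5, 9): e=[-16,8,28] → .
    (3,4)@(7, 9): e=[-14,12,22] → .
  covered (4 px):
    . . . . . . . . .
    . . . . . . . . .
    . . . . . . . . .
    . X X X X . . . .
    . . . . . . . . .
    . . . . . . . . .
T3:
  2·area = 18  (B↔C swapped to make it positive)
  edge (10, 2)→(13, 2): d=(3,0) top-left  bias=+0
  edge (13, 2)→(8, 8): d=(-5,6) right/bottom  bias=-1
  edge (8, 8)→(10, 2): d=(2,-6) top-left  bias=+0
    (5,1)@(11, 3): e=[3,7,8] → X
    (6,1)@(13, 3): e=[3,-5,20] → .
    (4,2)@(9, 5): e=[9,9,0] → X  [on edge]
    (5,2)@(11, 5): e=[9,-3,12] → .
    (4,3)@(9, 7): e=[15,-1,4] → .
    (3,5)@(7, 11): e=[27,-9,0] → .  [on edge]
  covered (2 px):
    . . . . . . . . .
    . . . . . X . . .
    . . . . X . . . .
    . . . . . . . . .
    . . . . . . . . .
    . . . . . . . . .

Final: 12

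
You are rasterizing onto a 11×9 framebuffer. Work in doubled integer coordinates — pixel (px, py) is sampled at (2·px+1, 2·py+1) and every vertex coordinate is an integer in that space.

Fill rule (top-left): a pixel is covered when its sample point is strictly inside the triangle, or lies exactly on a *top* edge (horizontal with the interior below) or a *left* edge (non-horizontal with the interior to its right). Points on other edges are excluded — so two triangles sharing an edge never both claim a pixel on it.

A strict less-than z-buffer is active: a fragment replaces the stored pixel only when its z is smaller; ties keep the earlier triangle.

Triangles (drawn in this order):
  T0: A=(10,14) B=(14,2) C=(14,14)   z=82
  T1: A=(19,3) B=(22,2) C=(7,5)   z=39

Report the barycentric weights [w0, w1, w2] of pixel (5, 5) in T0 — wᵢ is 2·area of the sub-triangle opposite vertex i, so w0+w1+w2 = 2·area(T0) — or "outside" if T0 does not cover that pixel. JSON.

T0:
  2·area = 48
  edge (10, 14)→(14, 2): d=(4,-12) top-left  bias=+0
  edge (14, 2)→(14, 14): d=(0,12) right/bottom  bias=-1
  edge (14, 14)→(10, 14): d=(-4,0) right/bottom  bias=-1
    (6,2)@(13, 5): e=[0,12,36] → X  [on edge]
    (7,2)@(15, 5): e=[24,-12,36] → .
    (6,3)@(13, 7): e=[8,12,28] → X
    (7,3)@(15, 7): e=[32,-12,28] → .
    (6,4)@(13, 9): e=[16,12,20] → X
    (7,4)@(15, 9): e=[40,-12,20] → .
    (5,5)@(11, 11): e=[0,36,12] → X  [on edge]
    (7,5)@(15, 11): e=[48,-12,12] → .
    (5,6)@(11, 13): e=[8,36,4] → X
    (7,6)@(15, 13): e=[56,-12,4] → .
    (5,7)@(11, 15): e=[16,36,-4] → .
    (6,7)@(13, 15): e=[40,12,-4] → .
    (4,8)@(9, 17): e=[0,60,-12] → .  [on edge]
  covered (7 px):
    . . . . . . . . . . .
    . . . . . . . . . . .
    . . . . . . X . . . .
    . . . . . . X . . . .
    . . . . . . X . . . .
    . . . . . X X . . . .
    . . . . . X X . . . .
    . . . . . . . . . . .
    . . . . . . . . . . .
T1:
  2·area = 6  (B↔C swapped to make it positive)
  edge (19, 3)→(7, 5): d=(-12,2) right/bottom  bias=-1
  edge (7, 5)→(22, 2): d=(15,-3) top-left  bias=+0
  edge (22, 2)→(19, 3): d=(-3,1) right/bottom  bias=-1
    (8,1)@(17, 3): e=[4,0,2] → X  [on edge]
    (9,1)@(19, 3): e=[0,6,0] → .  [on edge]
    (3,2)@(7, 5): e=[0,0,6] → .  [on edge]
    (6,2)@(13, 5): e=[-12,18,0] → .  [on edge]
    (8,2)@(17, 5): e=[-20,30,-4] → .
    (3,3)@(7, 7): e=[-24,30,0] → .  [on edge]
    (0,4)@(1, 9): e=[-36,42,0] → .  [on edge]
  covered (1 px):
    . . . . . . . . . . .
    . . . . . . . . X . .
    . . . . . . . . . . .
    . . . . . . . . . . .
    . . . . . . . . . . .
    . . . . . . . . . . .
    . . . . . . . . . . .
    . . . . . . . . . . .
    . . . . . . . . . . .

Result: [36,12,0]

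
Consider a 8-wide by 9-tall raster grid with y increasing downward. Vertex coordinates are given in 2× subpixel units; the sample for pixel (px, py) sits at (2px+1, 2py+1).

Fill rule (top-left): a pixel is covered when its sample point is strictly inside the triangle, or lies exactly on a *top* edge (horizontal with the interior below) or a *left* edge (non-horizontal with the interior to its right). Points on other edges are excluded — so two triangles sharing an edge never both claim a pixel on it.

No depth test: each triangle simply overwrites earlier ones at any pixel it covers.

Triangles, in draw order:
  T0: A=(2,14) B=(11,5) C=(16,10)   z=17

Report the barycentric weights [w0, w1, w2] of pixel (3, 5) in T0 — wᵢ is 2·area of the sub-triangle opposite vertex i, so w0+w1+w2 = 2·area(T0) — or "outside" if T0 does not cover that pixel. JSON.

T0:
  2·area = 90
  edge (2, 14)→(11, 5): d=(9,-9) top-left  bias=+0
  edge (11, 5)→(16, 10): d=(5,5) right/bottom  bias=-1
  edge (16, 10)→(2, 14): d=(-14,4) right/bottom  bias=-1
    (3,0)@(7, 1): e=[-72,0,162] → ·  [on edge]
    (7,0)@(15, 1): e=[0,-40,130] → ·  [on edge]
    (4,1)@(9, 3): e=[-36,0,126] → ·  [on edge]
    (6,1)@(13, 3): e=[0,-20,110] → ·  [on edge]
    (5,2)@(11, 5): e=[0,0,90] → ·  [on edge]
    (4,3)@(9, 7): e=[0,20,70] → #  [on edge]
    (5,3)@(11, 7): e=[18,10,62] → #
    (6,3)@(13, 7): e=[36,0,54] → ·  [on edge]
    (3,4)@(7, 9): e=[0,40,50] → #  [on edge]
    (6,4)@(13, 9): e=[54,10,26] → #
    (7,4)@(15, 9): e=[72,0,18] → ·  [on edge]
    (2,5)@(5, 11): e=[0,60,30] → #  [on edge]
    (1,6)@(3, 13): e=[0,80,10] → #  [on edge]
    (0,7)@(1, 15): e=[0,100,-10] → ·  [on edge]
  covered (12 px):
    · · · · · · · ·
    · · · · · · · ·
    · · · · · · · ·
    · · · · # # · ·
    · · · # # # # ·
    · · # # # # · ·
    · # # · · · · ·
    · · · · · · · ·
    · · · · · · · ·

Result: [50,22,18]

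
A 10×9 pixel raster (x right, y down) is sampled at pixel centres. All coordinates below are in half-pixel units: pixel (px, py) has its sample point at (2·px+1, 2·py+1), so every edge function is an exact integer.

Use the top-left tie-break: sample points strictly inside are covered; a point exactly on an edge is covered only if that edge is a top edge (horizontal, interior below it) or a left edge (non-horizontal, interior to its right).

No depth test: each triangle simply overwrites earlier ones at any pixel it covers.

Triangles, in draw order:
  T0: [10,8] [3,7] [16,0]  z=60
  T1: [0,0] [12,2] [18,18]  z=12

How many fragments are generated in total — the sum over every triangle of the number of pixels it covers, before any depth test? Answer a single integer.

T0:
  2·area = 62
  edge (10, 8)→(3, 7): d=(-7,-1) top-left  bias=+0
  edge (3, 7)→(16, 0): d=(13,-7) top-left  bias=+0
  edge (16, 0)→(10, 8): d=(-6,8) right/bottom  bias=-1
    (7,0)@(15, 1): e=[54,6,2] → #
    (8,0)@(17, 1): e=[56,20,-14] → ·
    (5,1)@(11, 3): e=[36,4,22] → #
    (6,1)@(13, 3): e=[38,18,6] → #
    (7,1)@(15, 3): e=[40,32,-10] → ·
    (3,2)@(7, 5): e=[18,2,42] → #
    (4,2)@(9, 5): e=[20,16,26] → #
    (6,2)@(13, 5): e=[24,44,-6] → ·
    (1,3)@(3, 7): e=[0,0,62] → #  [on edge]
    (2,3)@(5, 7): e=[2,14,46] → #
    (5,3)@(11, 7): e=[8,56,-2] → ·
    (1,4)@(3, 9): e=[-14,26,50] → ·
    (8,4)@(17, 9): e=[0,124,-62] → ·  [on edge]
  covered (10 px):
    · · · · · · · # · ·
    · · · · · # # · · ·
    · · · # # # · · · ·
    · # # # # · · · · ·
    · · · · · · · · · ·
    · · · · · · · · · ·
    · · · · · · · · · ·
    · · · · · · · · · ·
    · · · · · · · · · ·
T1:
  2·area = 180
  edge (0, 0)→(12, 2): d=(12,2) right/bottom  bias=-1
  edge (12, 2)→(18, 18): d=(6,16) right/bottom  bias=-1
  edge (18, 18)→(0, 0): d=(-18,-18) top-left  bias=+0
    (0,0)@(1, 1): e=[10,170,0] → #  [on edge]
    (1,0)@(3, 1): e=[6,138,36] → #
    (2,0)@(5, 1): e=[2,106,72] → #
    (3,0)@(7, 1): e=[-2,74,108] → ·
    (0,1)@(1, 3): e=[34,182,-36] → ·
    (1,1)@(3, 3): e=[30,150,0] → #  [on edge]
    (3,1)@(7, 3): e=[22,86,72] → #
    (4,1)@(9, 3): e=[18,54,108] → #
    (5,1)@(11, 3): e=[14,22,144] → #
    (6,1)@(13, 3): e=[10,-10,180] → ·
    (1,2)@(3, 5): e=[54,162,-36] → ·
    (2,2)@(5, 5): e=[50,130,0] → #  [on edge]
    (3,3)@(7, 7): e=[70,110,0] → #  [on edge]
    (4,4)@(9, 9): e=[90,90,0] → #  [on edge]
    (5,5)@(11, 11): e=[110,70,0] → #  [on edge]
    (6,6)@(13, 13): e=[130,50,0] → #  [on edge]
    (7,7)@(15, 15): e=[150,30,0] → #  [on edge]
    (8,8)@(17, 17): e=[170,10,0] → #  [on edge]
  covered (27 px):
    # # # · · · · · · ·
    · # # # # # · · · ·
    · · # # # # # · · ·
    · · · # # # # · · ·
    · · · · # # # · · ·
    · · · · · # # # · ·
    · · · · · · # # · ·
    · · · · · · · # · ·
    · · · · · · · · # ·

Result: 37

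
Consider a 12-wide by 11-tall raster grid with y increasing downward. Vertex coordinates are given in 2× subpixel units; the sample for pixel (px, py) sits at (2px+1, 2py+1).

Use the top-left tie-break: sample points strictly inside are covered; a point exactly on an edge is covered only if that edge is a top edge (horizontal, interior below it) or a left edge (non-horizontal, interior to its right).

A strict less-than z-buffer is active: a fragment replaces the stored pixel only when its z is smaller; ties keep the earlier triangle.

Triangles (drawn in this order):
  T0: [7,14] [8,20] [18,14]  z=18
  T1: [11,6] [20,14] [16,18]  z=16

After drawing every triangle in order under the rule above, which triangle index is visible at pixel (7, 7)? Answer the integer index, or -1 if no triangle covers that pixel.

T0:
  2·area = 66  (B↔C swapped to make it positive)
  edge (7, 14)→(18, 14): d=(11,0) top-left  bias=+0
  edge (18, 14)→(8, 20): d=(-10,6) right/bottom  bias=-1
  edge (8, 20)→(7, 14): d=(-1,-6) top-left  bias=+0
    (11,5)@(23, 11): e=[-33,0,99] → ·  [on edge]
    (4,7)@(9, 15): e=[11,44,11] → #
    (5,7)@(11, 15): e=[11,32,23] → #
    (6,7)@(13, 15): e=[11,20,35] → #
    (7,7)@(15, 15): e=[11,8,47] → #
    (8,7)@(17, 15): e=[11,-4,59] → ·
    (4,8)@(9, 17): e=[33,24,9] → #
    (6,8)@(13, 17): e=[33,0,33] → ·  [on edge]
    (7,8)@(15, 17): e=[33,-12,45] → ·
    (4,9)@(9, 19): e=[55,4,7] → #
    (5,9)@(11, 19): e=[55,-8,19] → ·
    (4,10)@(9, 21): e=[77,-16,5] → ·
  covered (7 px):
    · · · · · · · · · · · ·
    · · · · · · · · · · · ·
    · · · · · · · · · · · ·
    · · · · · · · · · · · ·
    · · · · · · · · · · · ·
    · · · · · · · · · · · ·
    · · · · · · · · · · · ·
    · · · · # # # # · · · ·
    · · · · # # · · · · · ·
    · · · · # · · · · · · ·
    · · · · · · · · · · · ·
T1:
  2·area = 68
  edge (11, 6)→(20, 14): d=(9,8) right/bottom  bias=-1
  edge (20, 14)→(16, 18): d=(-4,4) right/bottom  bias=-1
  edge (16, 18)→(11, 6): d=(-5,-12) top-left  bias=+0
    (6,4)@(13, 9): e=[11,48,9] → #
    (7,4)@(15, 9): e=[-5,40,33] → ·
    (6,5)@(13, 11): e=[29,40,-1] → ·
    (7,5)@(15, 11): e=[13,32,23] → #
    (8,5)@(17, 11): e=[-3,24,47] → ·
    (11,5)@(23, 11): e=[-51,0,119] → ·  [on edge]
    (7,6)@(15, 13): e=[31,24,13] → #
    (8,6)@(17, 13): e=[15,16,37] → #
    (9,6)@(19, 13): e=[-1,8,61] → ·
    (10,6)@(21, 13): e=[-17,0,85] → ·  [on edge]
    (7,7)@(15, 15): e=[49,16,3] → #
    (9,7)@(19, 15): e=[17,0,51] → ·  [on edge]
    (8,8)@(17, 17): e=[51,0,17] → ·  [on edge]
    (7,9)@(15, 19): e=[85,0,-17] → ·  [on edge]
    (6,10)@(13, 21): e=[119,0,-51] → ·  [on edge]
  covered (6 px):
    · · · · · · · · · · · ·
    · · · · · · · · · · · ·
    · · · · · · · · · · · ·
    · · · · · · · · · · · ·
    · · · · · · # · · · · ·
    · · · · · · · # · · · ·
    · · · · · · · # # · · ·
    · · · · · · · # # · · ·
    · · · · · · · · · · · ·
    · · · · · · · · · · · ·
    · · · · · · · · · · · ·

Z-buffer (winner per pixel, '.' = empty):
  . . . . . . . . . . . .
  . . . . . . . . . . . .
  . . . . . . . . . . . .
  . . . . . . . . . . . .
  . . . . . . 1 . . . . .
  . . . . . . . 1 . . . .
  . . . . . . . 1 1 . . .
  . . . . 0 0 0 1 1 . . .
  . . . . 0 0 . . . . . .
  . . . . 0 . . . . . . .
  . . . . . . . . . . . .

Result: 1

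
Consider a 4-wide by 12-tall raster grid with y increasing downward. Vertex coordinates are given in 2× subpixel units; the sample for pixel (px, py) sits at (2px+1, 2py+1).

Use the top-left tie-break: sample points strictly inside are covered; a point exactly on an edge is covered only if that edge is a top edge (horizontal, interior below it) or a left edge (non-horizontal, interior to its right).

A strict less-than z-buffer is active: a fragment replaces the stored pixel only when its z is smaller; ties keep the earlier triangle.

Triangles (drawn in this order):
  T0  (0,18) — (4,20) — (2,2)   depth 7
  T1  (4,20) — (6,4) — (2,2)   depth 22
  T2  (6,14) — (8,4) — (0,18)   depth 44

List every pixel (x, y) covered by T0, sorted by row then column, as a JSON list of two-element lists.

T0:
  2·area = 68  (B↔C swapped to make it positive)
  edge (0, 18)→(2, 2): d=(2,-16) top-left  bias=+0
  edge (2, 2)→(4, 20): d=(2,18) right/bottom  bias=-1
  edge (4, 20)→(0, 18): d=(-4,-2) top-left  bias=+0
    (0,5)@(1, 11): e=[2,36,30] → X
    (1,5)@(3, 11): e=[34,0,34] → .  [on edge]
    (0,6)@(1, 13): e=[6,40,22] → X
    (1,6)@(3, 13): e=[38,4,26] → X
    (2,6)@(5, 13): e=[70,-32,30] → .
    (0,7)@(1, 15): e=[10,44,14] → X
    (2,7)@(5, 15): e=[74,-28,22] → .
    (0,8)@(1, 17): e=[14,48,6] → X
    (2,8)@(5, 17): e=[78,-24,14] → .
    (0,9)@(1, 19): e=[18,52,-2] → .
    (1,9)@(3, 19): e=[50,16,2] → X
    (2,9)@(5, 19): e=[82,-20,6] → .
  covered (8 px):
    . . . .
    . . . .
    . . . .
    . . . .
    . . . .
    X . . .
    X X . .
    X X . .
    X X . .
    . X . .
    . . . .
    . . . .
T1:
  2·area = 68  (B↔C swapped to make it positive)
  edge (4, 20)→(2, 2): d=(-2,-18) top-left  bias=+0
  edge (2, 2)→(6, 4): d=(4,2) right/bottom  bias=-1
  edge (6, 4)→(4, 20): d=(-2,16) right/bottom  bias=-1
    (1,1)@(3, 3): e=[16,2,50] → X
    (2,1)@(5, 3): e=[52,-2,18] → .
    (1,2)@(3, 5): e=[12,10,46] → X
    (2,2)@(5, 5): e=[48,6,14] → X
    (3,2)@(7, 5): e=[84,2,-18] → .
    (1,3)@(3, 7): e=[8,18,42] → X
    (3,3)@(7, 7): e=[80,10,-22] → .
    (1,4)@(3, 9): e=[4,26,38] → X
    (3,4)@(7, 9): e=[76,18,-26] → .
    (1,5)@(3, 11): e=[0,34,34] → X  [on edge]
    (3,5)@(7, 11): e=[72,26,-30] → .
    (1,6)@(3, 13): e=[-4,42,30] → .
  covered (9 px):
    . . . .
    . X . .
    . X X .
    . X X .
    . X X .
    . X X .
    . . . .
    . . . .
    . . . .
    . . . .
    . . . .
    . . . .
T2:
  2·area = 52  (B↔C swapped to make it positive)
  edge (6, 14)→(0, 18): d=(-6,4) right/bottom  bias=-1
  edge (0, 18)→(8, 4): d=(8,-14) top-left  bias=+0
  edge (8, 4)→(6, 14): d=(-2,10) right/bottom  bias=-1
    (3,3)@(7, 7): e=[38,10,4] → X
    (3,4)@(7, 9): e=[26,26,0] → .  [on edge]
    (2,5)@(5, 11): e=[22,14,16] → X
    (3,5)@(7, 11): e=[14,42,-4] → .
    (1,6)@(3, 13): e=[18,2,32] → X
    (3,6)@(7, 13): e=[2,58,-8] → .
    (1,7)@(3, 15): e=[6,18,28] → X
    (2,7)@(5, 15): e=[-2,46,8] → .
    (0,8)@(1, 17): e=[2,6,44] → X
    (1,8)@(3, 17): e=[-6,34,24] → .
    (0,9)@(1, 19): e=[-10,22,40] → .
    (2,9)@(5, 19): e=[-26,78,0] → .  [on edge]
  covered (6 px):
    . . . .
    . . . .
    . . . .
    . . . X
    . . . .
    . . X .
    . X X .
    . X . .
    X . . .
    . . . .
    . . . .
    . . . .

Result: [[0,5],[0,6],[1,6],[0,7],[1,7],[0,8],[1,8],[1,9]]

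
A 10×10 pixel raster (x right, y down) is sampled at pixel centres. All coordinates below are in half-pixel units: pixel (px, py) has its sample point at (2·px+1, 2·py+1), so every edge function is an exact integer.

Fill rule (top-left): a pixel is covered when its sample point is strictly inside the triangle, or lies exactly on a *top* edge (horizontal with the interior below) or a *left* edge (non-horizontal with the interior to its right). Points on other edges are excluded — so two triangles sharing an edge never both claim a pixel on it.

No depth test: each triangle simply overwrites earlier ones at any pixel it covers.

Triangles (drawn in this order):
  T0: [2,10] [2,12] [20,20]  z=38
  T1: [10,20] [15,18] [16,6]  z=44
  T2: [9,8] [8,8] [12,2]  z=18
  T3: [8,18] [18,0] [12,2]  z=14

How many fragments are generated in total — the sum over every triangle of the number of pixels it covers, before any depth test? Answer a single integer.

T0:
  2·area = 36  (B↔C swapped to make it positive)
  edge (2, 10)→(20, 20): d=(18,10) right/bottom  bias=-1
  edge (20, 20)→(2, 12): d=(-18,-8) top-left  bias=+0
  edge (2, 12)→(2, 10): d=(0,-2) top-left  bias=+0
    (1,5)@(3, 11): e=[8,26,2] → X
    (2,5)@(5, 11): e=[-12,42,6] → .
    (1,6)@(3, 13): e=[44,-10,2] → .
    (2,6)@(5, 13): e=[24,6,6] → X
    (3,6)@(7, 13): e=[4,22,10] → X
    (4,6)@(9, 13): e=[-16,38,14] → .
    (2,7)@(5, 15): e=[60,-30,6] → .
    (3,7)@(7, 15): e=[40,-14,10] → .
    (4,7)@(9, 15): e=[20,2,14] → X
    (5,7)@(11, 15): e=[0,18,18] → .  [on edge]
    (4,8)@(9, 17): e=[56,-34,14] → .
  covered (4 px):
    . . . . . . . . . .
    . . . . . . . . . .
    . . . . . . . . . .
    . . . . . . . . . .
    . . . . . . . . . .
    . X . . . . . . . .
    . . X X . . . . . .
    . . . . X . . . . .
    . . . . . . . . . .
    . . . . . . . . . .
T1:
  2·area = 58  (B↔C swapped to make it positive)
  edge (10, 20)→(16, 6): d=(6,-14) top-left  bias=+0
  edge (16, 6)→(15, 18): d=(-1,12) right/bottom  bias=-1
  edge (15, 18)→(10, 20): d=(-5,2) right/bottom  bias=-1
    (7,4)@(15, 9): e=[4,9,45] → X
    (8,4)@(17, 9): e=[32,-15,41] → .
    (7,5)@(15, 11): e=[16,7,35] → X
    (8,5)@(17, 11): e=[44,-17,31] → .
    (6,6)@(13, 13): e=[0,29,29] → X  [on edge]
    (8,6)@(17, 13): e=[56,-19,21] → .
    (6,7)@(13, 15): e=[12,27,19] → X
    (8,7)@(17, 15): e=[68,-21,11] → .
    (6,8)@(13, 17): e=[24,25,9] → X
    (8,8)@(17, 17): e=[80,-23,1] → .
    (5,9)@(11, 19): e=[8,47,3] → X
    (6,9)@(13, 19): e=[36,23,-1] → .
  covered (9 px):
    . . . . . . . . . .
    . . . . . . . . . .
    . . . . . . . . . .
    . . . . . . . . . .
    . . . . . . . X . .
    . . . . . . . X . .
    . . . . . . X X . .
    . . . . . . X X . .
    . . . . . . X X . .
    . . . . . X . . . .
T2:
  2·area = 6
  edge (9, 8)→(8, 8): d=(-1,0) right/bottom  bias=-1
  edge (8, 8)→(12, 2): d=(4,-6) top-left  bias=+0
  edge (12, 2)→(9, 8): d=(-3,6) right/bottom  bias=-1
    (4,3)@(9, 7): e=[1,2,3] → X
    (5,3)@(11, 7): e=[1,14,-9] → .
    (4,4)@(9, 9): e=[-1,10,-3] → .
  covered (1 px):
    . . . . . . . . . .
    . . . . . . . . . .
    . . . . . . . . . .
    . . . . X . . . . .
    . . . . . . . . . .
    . . . . . . . . . .
    . . . . . . . . . .
    . . . . . . . . . .
    . . . . . . . . . .
    . . . . . . . . . .
T3:
  2·area = 88  (B↔C swapped to make it positive)
  edge (8, 18)→(12, 2): d=(4,-16) top-left  bias=+0
  edge (12, 2)→(18, 0): d=(6,-2) top-left  bias=+0
  edge (18, 0)→(8, 18): d=(-10,18) right/bottom  bias=-1
    (7,0)@(15, 1): e=[44,0,44] → X  [on edge]
    (8,0)@(17, 1): e=[76,4,8] → X
    (9,0)@(19, 1): e=[108,8,-28] → .
    (4,1)@(9, 3): e=[-44,0,132] → .  [on edge]
    (6,1)@(13, 3): e=[20,8,60] → X
    (8,1)@(17, 3): e=[84,16,-12] → .
    (1,2)@(3, 5): e=[-132,0,220] → .  [on edge]
    (6,2)@(13, 5): e=[28,20,40] → X
    (8,2)@(17, 5): e=[92,28,-32] → .
    (5,3)@(11, 7): e=[4,28,56] → X
    (7,3)@(15, 7): e=[68,36,-16] → .
    (5,4)@(11, 9): e=[12,40,36] → X
    (6,4)@(13, 9): e=[44,44,0] → .  [on edge]
  covered (11 px):
    . . . . . . . X X .
    . . . . . . X X . .
    . . . . . . X X . .
    . . . . . X X . . .
    . . . . . X . . . .
    . . . . . X . . . .
    . . . . . . . . . .
    . . . . X . . . . .
    . . . . . . . . . .
    . . . . . . . . . .

Final: 25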